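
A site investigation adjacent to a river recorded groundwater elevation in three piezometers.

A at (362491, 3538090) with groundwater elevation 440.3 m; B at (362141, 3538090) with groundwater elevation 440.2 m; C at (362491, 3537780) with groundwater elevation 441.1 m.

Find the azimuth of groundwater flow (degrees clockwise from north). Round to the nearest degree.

∂h/∂x = (440.2 − 440.3) / (362141 − 362491) = +0.0002857
∂h/∂y = (441.1 − 440.3) / (3537780 − 3538090) = -0.002581
Flow direction (−∇h) has components (-0.0002857 E, +0.002581 N).
Azimuth = atan2(E, N) = atan2(-0.0002857, +0.002581) = 353.7° ≈ 354°.

354°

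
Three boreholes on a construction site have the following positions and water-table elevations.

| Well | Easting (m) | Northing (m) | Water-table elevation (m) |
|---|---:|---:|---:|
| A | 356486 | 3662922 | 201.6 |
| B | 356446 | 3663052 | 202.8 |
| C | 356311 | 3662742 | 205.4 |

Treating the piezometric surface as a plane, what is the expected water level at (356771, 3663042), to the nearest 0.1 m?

Taking A as reference: B−A = (-40, 130, +1.2); C−A = (-175, -180, +3.8).
Determinant of the coordinate differences = (-40)·(-180) − (-175)·130 = 29950.
∂h/∂x = [(+1.2)·(-180) − (+3.8)·130] / 29950 = -0.02371
∂h/∂y = [(-40)·(+3.8) − (-175)·(+1.2)] / 29950 = +0.001937
h(356771, 3663042) = 201.6 + (-0.02371)·(285) + (+0.001937)·(120) = 201.6 -6.756 +0.232 = 195.076 m.

195.1 m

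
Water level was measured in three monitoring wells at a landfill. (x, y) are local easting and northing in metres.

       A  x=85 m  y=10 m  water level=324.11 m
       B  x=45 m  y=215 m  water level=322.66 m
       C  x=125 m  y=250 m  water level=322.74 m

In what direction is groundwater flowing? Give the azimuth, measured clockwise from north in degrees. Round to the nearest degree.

329°

Differences from A: to B (Δx, Δy, Δh) = (-40, 205, -1.45); to C = (40, 240, -1.37).
Determinant of the coordinate differences = (-40)·240 − 40·205 = -17800.
∂h/∂x = [(-1.45)·240 − (-1.37)·205] / -17800 = +0.003772
∂h/∂y = [(-40)·(-1.37) − 40·(-1.45)] / -17800 = -0.006337
Flow direction (−∇h) has components (-0.003772 E, +0.006337 N).
Azimuth = atan2(E, N) = atan2(-0.003772, +0.006337) = 329.2° ≈ 329°.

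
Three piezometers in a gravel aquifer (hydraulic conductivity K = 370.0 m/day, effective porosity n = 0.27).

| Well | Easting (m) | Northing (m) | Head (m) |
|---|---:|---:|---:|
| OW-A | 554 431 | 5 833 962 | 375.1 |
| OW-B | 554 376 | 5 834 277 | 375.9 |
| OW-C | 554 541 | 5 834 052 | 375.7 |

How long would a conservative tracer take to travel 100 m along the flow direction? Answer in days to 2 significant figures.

With h = a·x + b·y + c and OW-A as origin, the differences give:
  (-55)·a + 315·b = +0.8
  110·a + 90·b = +0.6
Eliminate b (×90 and ×315, subtract): -39600·a = -117.00 → a = ∂h/∂x = +0.002955
Back-substitute: b = ∂h/∂y = +0.003056.
|∇h| = √(0.002955² + 0.003056²) = 0.004251
Seepage velocity v = K·i/n = 370.0 × 0.004251 / 0.27 = 5.825 m/day.
t = 100 / 5.825 = 17.17 days.

17 days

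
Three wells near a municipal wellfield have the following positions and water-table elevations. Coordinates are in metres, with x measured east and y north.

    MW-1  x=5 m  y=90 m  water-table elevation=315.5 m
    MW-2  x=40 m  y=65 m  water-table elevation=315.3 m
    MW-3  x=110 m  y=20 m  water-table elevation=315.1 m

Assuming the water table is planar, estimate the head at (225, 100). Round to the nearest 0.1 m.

320.9 m

Taking MW-1 as reference: MW-2−MW-1 = (35, -25, -0.2); MW-3−MW-1 = (105, -70, -0.4).
Determinant of the coordinate differences = 35·(-70) − 105·(-25) = 175.
∂h/∂x = [(-0.2)·(-70) − (-0.4)·(-25)] / 175 = +0.02286
∂h/∂y = [35·(-0.4) − 105·(-0.2)] / 175 = +0.04000
h(225, 100) = 315.5 + (+0.02286)·(220) + (+0.04000)·(10) = 315.5 +5.029 +0.400 = 320.929 m.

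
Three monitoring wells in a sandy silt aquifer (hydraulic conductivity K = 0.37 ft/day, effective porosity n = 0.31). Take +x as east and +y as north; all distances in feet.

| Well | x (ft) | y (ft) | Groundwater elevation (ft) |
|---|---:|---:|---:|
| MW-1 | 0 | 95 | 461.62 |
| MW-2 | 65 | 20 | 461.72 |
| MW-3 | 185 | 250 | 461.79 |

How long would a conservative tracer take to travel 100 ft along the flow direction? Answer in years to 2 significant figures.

190 years

Taking MW-1 as reference: MW-2−MW-1 = (65, -75, +0.10); MW-3−MW-1 = (185, 155, +0.17).
Determinant of the coordinate differences = 65·155 − 185·(-75) = 23950.
∂h/∂x = [(+0.10)·155 − (+0.17)·(-75)] / 23950 = +0.001180
∂h/∂y = [65·(+0.17) − 185·(+0.10)] / 23950 = -0.0003111
|∇h| = √(0.001180² + -0.0003111²) = 0.00122
Seepage velocity v = K·i/n = 0.37 × 0.00122 / 0.31 = 0.001456 ft/day.
t = 100 / 0.001456 = 6.868e+04 days = 188 years.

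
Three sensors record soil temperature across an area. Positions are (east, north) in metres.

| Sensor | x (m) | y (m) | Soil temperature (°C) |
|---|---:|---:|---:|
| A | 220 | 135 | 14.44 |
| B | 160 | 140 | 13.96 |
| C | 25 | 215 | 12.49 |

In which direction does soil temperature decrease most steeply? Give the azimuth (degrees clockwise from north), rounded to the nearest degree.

309°

Three-point gradient (reference A): Δ to B = (-60, 5, -0.48), Δ to C = (-195, 80, -1.95).
∂T/∂x = +0.007490, ∂T/∂y = -0.006118 (det = -3825).
Steepest decrease is along −∇f: components (-0.007490 E, +0.006118 N).
Azimuth = atan2(-0.007490, +0.006118) = 309.2° ≈ 309°.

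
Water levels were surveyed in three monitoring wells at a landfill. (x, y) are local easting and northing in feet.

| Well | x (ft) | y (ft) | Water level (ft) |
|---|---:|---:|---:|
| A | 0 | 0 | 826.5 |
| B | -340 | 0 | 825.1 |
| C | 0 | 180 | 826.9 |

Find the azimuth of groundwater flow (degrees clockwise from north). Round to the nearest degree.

∂h/∂x = (825.1 − 826.5) / (-340 − 0) = +0.004118
∂h/∂y = (826.9 − 826.5) / (180 − 0) = +0.002222
Flow direction (−∇h) has components (-0.004118 E, -0.002222 N).
Azimuth = atan2(E, N) = atan2(-0.004118, -0.002222) = 241.6° ≈ 242°.

242°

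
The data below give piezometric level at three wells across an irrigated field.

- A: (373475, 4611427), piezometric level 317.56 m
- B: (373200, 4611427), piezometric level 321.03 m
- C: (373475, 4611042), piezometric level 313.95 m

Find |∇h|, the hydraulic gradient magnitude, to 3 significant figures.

∂h/∂x = (321.03 − 317.56) / (373200 − 373475) = -0.01262
∂h/∂y = (313.95 − 317.56) / (4611042 − 4611427) = +0.009377
|∇h| = √(-0.01262² + 0.009377²) = 0.01572

0.0157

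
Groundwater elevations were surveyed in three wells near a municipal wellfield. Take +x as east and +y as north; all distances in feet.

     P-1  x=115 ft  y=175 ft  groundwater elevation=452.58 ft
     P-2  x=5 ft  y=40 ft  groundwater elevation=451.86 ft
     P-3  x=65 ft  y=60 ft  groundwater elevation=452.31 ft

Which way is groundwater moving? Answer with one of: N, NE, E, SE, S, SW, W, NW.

W

Taking P-1 as reference: P-2−P-1 = (-110, -135, -0.72); P-3−P-1 = (-50, -115, -0.27).
Determinant of the coordinate differences = (-110)·(-115) − (-50)·(-135) = 5900.
∂h/∂x = [(-0.72)·(-115) − (-0.27)·(-135)] / 5900 = +0.007856
∂h/∂y = [(-110)·(-0.27) − (-50)·(-0.72)] / 5900 = -0.001068
Flow = −∇h = (-0.007856 east, +0.001068 north), which points west.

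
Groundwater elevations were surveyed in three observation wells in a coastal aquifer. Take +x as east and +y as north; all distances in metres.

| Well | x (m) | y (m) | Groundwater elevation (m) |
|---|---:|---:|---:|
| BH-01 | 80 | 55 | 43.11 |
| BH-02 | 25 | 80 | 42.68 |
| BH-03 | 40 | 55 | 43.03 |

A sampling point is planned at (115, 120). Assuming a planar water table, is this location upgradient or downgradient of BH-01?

downgradient

Taking BH-01 as reference: BH-02−BH-01 = (-55, 25, -0.43); BH-03−BH-01 = (-40, 0, -0.08).
Determinant of the coordinate differences = (-55)·0 − (-40)·25 = 1000.
∂h/∂x = [(-0.43)·0 − (-0.08)·25] / 1000 = +0.002000
∂h/∂y = [(-55)·(-0.08) − (-40)·(-0.43)] / 1000 = -0.01280
Head at (115, 120) = 43.11 + (+0.002000)·(35) + (-0.01280)·(65) = 42.35 m.
That is lower than the 43.11 m at BH-01, so the point is downgradient.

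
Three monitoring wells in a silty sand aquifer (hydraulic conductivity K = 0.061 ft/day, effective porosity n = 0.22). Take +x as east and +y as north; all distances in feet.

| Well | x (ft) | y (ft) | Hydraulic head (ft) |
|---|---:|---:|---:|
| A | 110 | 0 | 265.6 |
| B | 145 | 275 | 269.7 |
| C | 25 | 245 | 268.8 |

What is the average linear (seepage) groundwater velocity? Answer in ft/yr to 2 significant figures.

Taking A as reference: B−A = (35, 275, +4.1); C−A = (-85, 245, +3.2).
Solve a·Δx + b·Δy = Δh: det = 35·245 − (-85)·275 = 31950.
∂h/∂x = [(+4.1)·245 − (+3.2)·275] / 31950 = +0.003897
∂h/∂y = [35·(+3.2) − (-85)·(+4.1)] / 31950 = +0.01441
|∇h| = √(0.003897² + 0.01441²) = 0.01493
Seepage velocity v = K·i/n = 0.061 × 0.01493 / 0.22 = 0.00414 ft/day = 1.512 ft/yr.

1.5 ft/yr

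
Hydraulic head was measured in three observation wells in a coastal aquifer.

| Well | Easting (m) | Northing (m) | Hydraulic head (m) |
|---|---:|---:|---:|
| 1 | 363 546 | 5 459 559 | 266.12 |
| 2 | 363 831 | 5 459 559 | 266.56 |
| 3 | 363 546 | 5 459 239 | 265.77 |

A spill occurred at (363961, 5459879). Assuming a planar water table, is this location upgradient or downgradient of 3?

∂h/∂x = (266.56 − 266.12) / (363831 − 363546) = +0.001544
∂h/∂y = (265.77 − 266.12) / (5459239 − 5459559) = +0.001094
Head at (363961, 5459879) = 266.12 + (+0.001544)·(415) + (+0.001094)·(320) = 267.11 m.
That is higher than the 265.77 m at 3, so the point is upgradient.

upgradient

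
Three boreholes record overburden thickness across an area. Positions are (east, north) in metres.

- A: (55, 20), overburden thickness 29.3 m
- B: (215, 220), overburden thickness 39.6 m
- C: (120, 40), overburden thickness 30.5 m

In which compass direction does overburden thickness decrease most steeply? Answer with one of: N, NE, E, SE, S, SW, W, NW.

Differences from A: to B (Δx, Δy, Δh) = (160, 200, +10.3); to C = (65, 20, +1.2).
Solve a·Δx + b·Δy = Δd: det = 160·20 − 65·200 = -9800.
∂d/∂x = [(+10.3)·20 − (+1.2)·200] / -9800 = +0.003469
∂d/∂y = [160·(+1.2) − 65·(+10.3)] / -9800 = +0.04872
Steepest decrease is along −∇f = (-0.003469 E, -0.04872 N) → south.

S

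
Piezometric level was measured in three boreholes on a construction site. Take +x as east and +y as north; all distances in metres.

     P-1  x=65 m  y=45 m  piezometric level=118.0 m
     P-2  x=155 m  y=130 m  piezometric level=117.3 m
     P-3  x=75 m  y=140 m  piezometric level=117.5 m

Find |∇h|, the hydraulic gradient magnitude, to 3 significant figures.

0.00584

Taking P-1 as reference: P-2−P-1 = (90, 85, -0.7); P-3−P-1 = (10, 95, -0.5).
Determinant of the coordinate differences = 90·95 − 10·85 = 7700.
∂h/∂x = [(-0.7)·95 − (-0.5)·85] / 7700 = -0.003117
∂h/∂y = [90·(-0.5) − 10·(-0.7)] / 7700 = -0.004935
|∇h| = √(-0.003117² + -0.004935²) = 0.005837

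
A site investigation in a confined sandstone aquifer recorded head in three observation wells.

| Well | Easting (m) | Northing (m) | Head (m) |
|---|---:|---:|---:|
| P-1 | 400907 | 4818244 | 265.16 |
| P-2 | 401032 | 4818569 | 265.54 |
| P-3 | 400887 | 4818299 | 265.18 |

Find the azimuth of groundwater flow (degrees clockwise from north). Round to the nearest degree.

235°

With h = a·x + b·y + c and P-1 as origin, the differences give:
  125·a + 325·b = +0.38
  (-20)·a + 55·b = +0.02
Eliminate b (×55 and ×325, subtract): 13375·a = 14.400 → a = ∂h/∂x = +0.001077
Back-substitute: b = ∂h/∂y = +0.0007551.
Flow direction (−∇h) has components (-0.001077 E, -0.0007551 N).
Azimuth = atan2(E, N) = atan2(-0.001077, -0.0007551) = 235.0° ≈ 235°.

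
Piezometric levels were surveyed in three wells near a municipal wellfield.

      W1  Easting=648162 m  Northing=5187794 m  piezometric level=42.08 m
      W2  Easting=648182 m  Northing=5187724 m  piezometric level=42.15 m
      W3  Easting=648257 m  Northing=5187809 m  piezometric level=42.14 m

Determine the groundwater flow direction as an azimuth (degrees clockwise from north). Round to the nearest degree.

316°

Differences from W1: to W2 (Δx, Δy, Δh) = (20, -70, +0.07); to W3 = (95, 15, +0.06).
Solve a·Δx + b·Δy = Δh: det = 20·15 − 95·(-70) = 6950.
∂h/∂x = [(+0.07)·15 − (+0.06)·(-70)] / 6950 = +0.0007554
∂h/∂y = [20·(+0.06) − 95·(+0.07)] / 6950 = -0.0007842
Flow direction (−∇h) has components (-0.0007554 E, +0.0007842 N).
Azimuth = atan2(E, N) = atan2(-0.0007554, +0.0007842) = 316.1° ≈ 316°.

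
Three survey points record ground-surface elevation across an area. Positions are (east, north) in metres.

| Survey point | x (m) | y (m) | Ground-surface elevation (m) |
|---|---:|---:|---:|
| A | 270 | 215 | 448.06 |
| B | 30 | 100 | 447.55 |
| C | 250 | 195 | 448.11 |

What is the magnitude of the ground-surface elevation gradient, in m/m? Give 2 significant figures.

0.011 m/m

With z = a·x + b·y + c and A as origin, the differences give:
  (-240)·a + (-115)·b = -0.51
  (-20)·a + (-20)·b = +0.05
Eliminate b (×(-20) and ×(-115), subtract): 2500·a = 15.950 → a = ∂z/∂x = +0.006380
Back-substitute: b = ∂z/∂y = -0.008880.
|∇f| = √(0.006380² + -0.008880²) = 0.01093 m/m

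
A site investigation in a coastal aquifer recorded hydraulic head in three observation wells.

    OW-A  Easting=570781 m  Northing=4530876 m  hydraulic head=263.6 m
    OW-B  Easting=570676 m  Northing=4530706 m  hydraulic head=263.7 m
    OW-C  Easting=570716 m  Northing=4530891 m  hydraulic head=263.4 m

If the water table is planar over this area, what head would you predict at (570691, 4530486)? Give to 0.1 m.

Taking OW-A as reference: OW-B−OW-A = (-105, -170, +0.1); OW-C−OW-A = (-65, 15, -0.2).
Solve a·Δx + b·Δy = Δh: det = (-105)·15 − (-65)·(-170) = -12625.
∂h/∂x = [(+0.1)·15 − (-0.2)·(-170)] / -12625 = +0.002574
∂h/∂y = [(-105)·(-0.2) − (-65)·(+0.1)] / -12625 = -0.002178
h(570691, 4530486) = 263.6 + (+0.002574)·(-90) + (-0.002178)·(-390) = 263.6 -0.232 +0.850 = 264.218 m.

264.2 m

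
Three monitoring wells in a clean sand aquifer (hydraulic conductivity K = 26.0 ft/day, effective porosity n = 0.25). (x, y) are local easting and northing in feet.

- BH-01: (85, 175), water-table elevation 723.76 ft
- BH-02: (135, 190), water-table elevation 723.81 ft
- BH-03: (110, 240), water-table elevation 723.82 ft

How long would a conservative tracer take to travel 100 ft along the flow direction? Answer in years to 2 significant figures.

Three-point gradient (reference BH-01): Δ to BH-02 = (50, 15, +0.05), Δ to BH-03 = (25, 65, +0.06).
∂h/∂x = +0.0008174, ∂h/∂y = +0.0006087 (det = 2875).
|∇h| = √(0.0008174² + 0.0006087²) = 0.001019
Seepage velocity v = K·i/n = 26.0 × 0.001019 / 0.25 = 0.106 ft/day.
t = 100 / 0.106 = 943.4 days = 2.58 years.

2.6 years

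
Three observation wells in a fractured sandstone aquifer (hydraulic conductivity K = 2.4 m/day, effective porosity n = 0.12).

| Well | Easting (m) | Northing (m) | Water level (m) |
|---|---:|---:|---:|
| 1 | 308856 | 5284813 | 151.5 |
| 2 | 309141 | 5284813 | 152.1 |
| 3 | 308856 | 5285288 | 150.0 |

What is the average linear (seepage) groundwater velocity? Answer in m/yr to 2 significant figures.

28 m/yr

∂h/∂x = (152.1 − 151.5) / (309141 − 308856) = +0.002105
∂h/∂y = (150.0 − 151.5) / (5285288 − 5284813) = -0.003158
|∇h| = √(0.002105² + -0.003158²) = 0.003795
Seepage velocity v = K·i/n = 2.4 × 0.003795 / 0.12 = 0.0759 m/day = 27.72 m/yr.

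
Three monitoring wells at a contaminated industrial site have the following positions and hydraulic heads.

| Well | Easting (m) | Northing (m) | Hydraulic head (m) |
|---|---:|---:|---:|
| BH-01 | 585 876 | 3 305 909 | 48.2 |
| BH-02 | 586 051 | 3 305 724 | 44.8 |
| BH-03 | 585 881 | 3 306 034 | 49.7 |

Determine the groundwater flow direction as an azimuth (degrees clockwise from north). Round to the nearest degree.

152°

Taking BH-01 as reference: BH-02−BH-01 = (175, -185, -3.4); BH-03−BH-01 = (5, 125, +1.5).
Determinant of the coordinate differences = 175·125 − 5·(-185) = 22800.
∂h/∂x = [(-3.4)·125 − (+1.5)·(-185)] / 22800 = -0.006469
∂h/∂y = [175·(+1.5) − 5·(-3.4)] / 22800 = +0.01226
Flow direction (−∇h) has components (+0.006469 E, -0.01226 N).
Azimuth = atan2(E, N) = atan2(+0.006469, -0.01226) = 152.2° ≈ 152°.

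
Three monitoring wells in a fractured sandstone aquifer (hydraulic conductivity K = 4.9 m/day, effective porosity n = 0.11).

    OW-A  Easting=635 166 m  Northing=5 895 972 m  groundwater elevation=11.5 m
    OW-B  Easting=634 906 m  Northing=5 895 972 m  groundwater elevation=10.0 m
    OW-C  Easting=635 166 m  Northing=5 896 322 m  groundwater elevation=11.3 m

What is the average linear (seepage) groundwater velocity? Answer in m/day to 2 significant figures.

0.26 m/day

∂h/∂x = (10.0 − 11.5) / (634906 − 635166) = +0.005769
∂h/∂y = (11.3 − 11.5) / (5896322 − 5895972) = -0.0005714
|∇h| = √(0.005769² + -0.0005714²) = 0.005797
Seepage velocity v = K·i/n = 4.9 × 0.005797 / 0.11 = 0.2582 m/day.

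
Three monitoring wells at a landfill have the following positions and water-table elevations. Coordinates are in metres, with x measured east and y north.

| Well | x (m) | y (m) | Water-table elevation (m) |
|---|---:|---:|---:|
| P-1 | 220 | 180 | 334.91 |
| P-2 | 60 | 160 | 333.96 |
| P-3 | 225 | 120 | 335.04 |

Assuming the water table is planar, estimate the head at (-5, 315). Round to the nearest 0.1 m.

333.3 m

With h = a·x + b·y + c and P-1 as origin, the differences give:
  (-160)·a + (-20)·b = -0.95
  5·a + (-60)·b = +0.13
Eliminate b (×(-60) and ×(-20), subtract): 9700·a = 59.600 → a = ∂h/∂x = +0.006144
Back-substitute: b = ∂h/∂y = -0.001655.
h(-5, 315) = 334.91 + (+0.006144)·(-225) + (-0.001655)·(135) = 334.91 -1.382 -0.223 = 333.304 m.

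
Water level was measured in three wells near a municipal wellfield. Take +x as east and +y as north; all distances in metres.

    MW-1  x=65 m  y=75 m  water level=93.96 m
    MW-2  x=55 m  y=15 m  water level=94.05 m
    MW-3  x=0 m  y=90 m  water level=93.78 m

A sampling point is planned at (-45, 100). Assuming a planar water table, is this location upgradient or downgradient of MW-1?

Taking MW-1 as reference: MW-2−MW-1 = (-10, -60, +0.09); MW-3−MW-1 = (-65, 15, -0.18).
Determinant of the coordinate differences = (-10)·15 − (-65)·(-60) = -4050.
∂h/∂x = [(+0.09)·15 − (-0.18)·(-60)] / -4050 = +0.002333
∂h/∂y = [(-10)·(-0.18) − (-65)·(+0.09)] / -4050 = -0.001889
Head at (-45, 100) = 93.96 + (+0.002333)·(-110) + (-0.001889)·(25) = 93.66 m.
That is lower than the 93.96 m at MW-1, so the point is downgradient.

downgradient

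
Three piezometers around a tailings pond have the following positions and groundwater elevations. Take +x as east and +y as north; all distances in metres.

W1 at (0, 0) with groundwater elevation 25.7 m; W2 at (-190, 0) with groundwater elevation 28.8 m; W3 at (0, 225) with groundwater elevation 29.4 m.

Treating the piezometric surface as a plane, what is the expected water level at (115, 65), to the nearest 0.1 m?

∂h/∂x = (28.8 − 25.7) / (-190 − 0) = -0.01632
∂h/∂y = (29.4 − 25.7) / (225 − 0) = +0.01644
h(115, 65) = 25.7 + (-0.01632)·(115) + (+0.01644)·(65) = 25.7 -1.876 +1.069 = 24.893 m.

24.9 m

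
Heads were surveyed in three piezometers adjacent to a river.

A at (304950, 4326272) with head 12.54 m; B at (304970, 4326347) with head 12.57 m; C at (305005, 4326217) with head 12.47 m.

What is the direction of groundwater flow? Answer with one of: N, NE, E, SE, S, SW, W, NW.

Differences from A: to B (Δx, Δy, Δh) = (20, 75, +0.03); to C = (55, -55, -0.07).
Determinant of the coordinate differences = 20·(-55) − 55·75 = -5225.
∂h/∂x = [(+0.03)·(-55) − (-0.07)·75] / -5225 = -0.0006890
∂h/∂y = [20·(-0.07) − 55·(+0.03)] / -5225 = +0.0005837
Flow = −∇h = (+0.0006890 east, -0.0005837 north), which points southeast.

SE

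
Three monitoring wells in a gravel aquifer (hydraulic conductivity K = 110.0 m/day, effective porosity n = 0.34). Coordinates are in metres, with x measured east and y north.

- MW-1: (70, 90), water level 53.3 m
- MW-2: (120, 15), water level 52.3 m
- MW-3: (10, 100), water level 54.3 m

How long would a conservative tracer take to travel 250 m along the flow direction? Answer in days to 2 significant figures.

47 days

With h = a·x + b·y + c and MW-1 as origin, the differences give:
  50·a + (-75)·b = -1.0
  (-60)·a + 10·b = +1.0
Eliminate b (×10 and ×(-75), subtract): -4000·a = 65.00 → a = ∂h/∂x = -0.01625
Back-substitute: b = ∂h/∂y = +0.002500.
|∇h| = √(-0.01625² + 0.002500²) = 0.01644
Seepage velocity v = K·i/n = 110.0 × 0.01644 / 0.34 = 5.319 m/day.
t = 250 / 5.319 = 47 days.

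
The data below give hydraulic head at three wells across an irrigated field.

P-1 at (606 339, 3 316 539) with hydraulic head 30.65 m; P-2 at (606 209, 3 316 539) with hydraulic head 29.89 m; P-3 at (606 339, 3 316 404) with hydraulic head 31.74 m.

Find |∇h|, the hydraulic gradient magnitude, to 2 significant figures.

∂h/∂x = (29.89 − 30.65) / (606209 − 606339) = +0.005846
∂h/∂y = (31.74 − 30.65) / (3316404 − 3316539) = -0.008074
|∇h| = √(0.005846² + -0.008074²) = 0.009968

0.0100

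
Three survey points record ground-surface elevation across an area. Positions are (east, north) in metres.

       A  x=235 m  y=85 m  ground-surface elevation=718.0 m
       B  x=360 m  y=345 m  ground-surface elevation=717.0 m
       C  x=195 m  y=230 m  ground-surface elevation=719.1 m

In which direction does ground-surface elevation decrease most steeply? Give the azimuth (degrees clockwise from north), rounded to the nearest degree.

103°

Taking A as reference: B−A = (125, 260, -1.0); C−A = (-40, 145, +1.1).
Solve a·Δx + b·Δy = Δz: det = 125·145 − (-40)·260 = 28525.
∂z/∂x = [(-1.0)·145 − (+1.1)·260] / 28525 = -0.01511
∂z/∂y = [125·(+1.1) − (-40)·(-1.0)] / 28525 = +0.003418
Steepest decrease is along −∇f: components (+0.01511 E, -0.003418 N).
Azimuth = atan2(+0.01511, -0.003418) = 102.7° ≈ 103°.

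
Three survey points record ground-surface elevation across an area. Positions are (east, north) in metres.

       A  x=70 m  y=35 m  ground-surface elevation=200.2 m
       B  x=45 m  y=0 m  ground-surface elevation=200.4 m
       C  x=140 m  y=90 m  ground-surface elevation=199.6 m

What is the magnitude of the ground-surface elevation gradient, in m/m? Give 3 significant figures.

0.00935 m/m

With z = a·x + b·y + c and A as origin, the differences give:
  (-25)·a + (-35)·b = +0.2
  70·a + 55·b = -0.6
Eliminate b (×55 and ×(-35), subtract): 1075·a = -10.00 → a = ∂z/∂x = -0.009302
Back-substitute: b = ∂z/∂y = +0.0009302.
|∇f| = √(-0.009302² + 0.0009302²) = 0.009348 m/m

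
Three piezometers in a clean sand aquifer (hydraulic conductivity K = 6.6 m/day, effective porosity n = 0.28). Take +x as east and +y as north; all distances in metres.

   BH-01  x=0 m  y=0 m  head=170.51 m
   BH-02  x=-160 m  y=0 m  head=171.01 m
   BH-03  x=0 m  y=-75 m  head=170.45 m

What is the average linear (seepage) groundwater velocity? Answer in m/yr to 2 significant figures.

∂h/∂x = (171.01 − 170.51) / (-160 − 0) = -0.003125
∂h/∂y = (170.45 − 170.51) / (-75 − 0) = +0.0008000
|∇h| = √(-0.003125² + 0.0008000²) = 0.003226
Seepage velocity v = K·i/n = 6.6 × 0.003226 / 0.28 = 0.07604 m/day = 27.77 m/yr.

28 m/yr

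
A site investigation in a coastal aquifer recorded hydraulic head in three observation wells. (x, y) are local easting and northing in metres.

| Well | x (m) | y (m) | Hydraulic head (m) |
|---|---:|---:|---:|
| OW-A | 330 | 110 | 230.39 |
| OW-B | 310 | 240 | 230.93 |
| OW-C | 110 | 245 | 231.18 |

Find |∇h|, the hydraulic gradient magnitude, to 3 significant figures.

0.00414

Taking OW-A as reference: OW-B−OW-A = (-20, 130, +0.54); OW-C−OW-A = (-220, 135, +0.79).
Solve a·Δx + b·Δy = Δh: det = (-20)·135 − (-220)·130 = 25900.
∂h/∂x = [(+0.54)·135 − (+0.79)·130] / 25900 = -0.001151
∂h/∂y = [(-20)·(+0.79) − (-220)·(+0.54)] / 25900 = +0.003977
|∇h| = √(-0.001151² + 0.003977²) = 0.00414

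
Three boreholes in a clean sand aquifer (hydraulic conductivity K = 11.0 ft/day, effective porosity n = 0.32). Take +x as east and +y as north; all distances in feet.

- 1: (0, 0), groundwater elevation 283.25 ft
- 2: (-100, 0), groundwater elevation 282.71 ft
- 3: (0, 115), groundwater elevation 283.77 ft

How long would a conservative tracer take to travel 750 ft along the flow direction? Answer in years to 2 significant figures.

8.5 years

∂h/∂x = (282.71 − 283.25) / (-100 − 0) = +0.005400
∂h/∂y = (283.77 − 283.25) / (115 − 0) = +0.004522
|∇h| = √(0.005400² + 0.004522²) = 0.007043
Seepage velocity v = K·i/n = 11.0 × 0.007043 / 0.32 = 0.2421 ft/day.
t = 750 / 0.2421 = 3098 days = 8.48 years.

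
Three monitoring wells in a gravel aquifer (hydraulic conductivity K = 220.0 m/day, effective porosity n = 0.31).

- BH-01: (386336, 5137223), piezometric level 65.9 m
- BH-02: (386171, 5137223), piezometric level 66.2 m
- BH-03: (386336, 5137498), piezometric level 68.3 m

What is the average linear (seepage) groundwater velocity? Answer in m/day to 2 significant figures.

6.3 m/day

∂h/∂x = (66.2 − 65.9) / (386171 − 386336) = -0.001818
∂h/∂y = (68.3 − 65.9) / (5137498 − 5137223) = +0.008727
|∇h| = √(-0.001818² + 0.008727²) = 0.008914
Seepage velocity v = K·i/n = 220.0 × 0.008914 / 0.31 = 6.326 m/day.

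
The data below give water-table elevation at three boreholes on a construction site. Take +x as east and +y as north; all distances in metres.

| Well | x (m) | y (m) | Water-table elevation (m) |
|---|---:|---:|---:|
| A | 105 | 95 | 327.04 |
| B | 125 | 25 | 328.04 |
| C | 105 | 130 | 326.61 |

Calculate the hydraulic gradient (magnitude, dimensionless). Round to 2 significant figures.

Taking A as reference: B−A = (20, -70, +1.00); C−A = (0, 35, -0.43).
Determinant of the coordinate differences = 20·35 − 0·(-70) = 700.
∂h/∂x = [(+1.00)·35 − (-0.43)·(-70)] / 700 = +0.007000
∂h/∂y = [20·(-0.43) − 0·(+1.00)] / 700 = -0.01229
|∇h| = √(0.007000² + -0.01229²) = 0.01414

0.014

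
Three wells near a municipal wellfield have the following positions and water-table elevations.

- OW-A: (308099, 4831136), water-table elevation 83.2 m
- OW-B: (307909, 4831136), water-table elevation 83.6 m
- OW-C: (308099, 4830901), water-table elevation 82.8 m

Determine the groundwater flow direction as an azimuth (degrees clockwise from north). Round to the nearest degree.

∂h/∂x = (83.6 − 83.2) / (307909 − 308099) = -0.002105
∂h/∂y = (82.8 − 83.2) / (4830901 − 4831136) = +0.001702
Flow direction (−∇h) has components (+0.002105 E, -0.001702 N).
Azimuth = atan2(E, N) = atan2(+0.002105, -0.001702) = 129.0° ≈ 129°.

129°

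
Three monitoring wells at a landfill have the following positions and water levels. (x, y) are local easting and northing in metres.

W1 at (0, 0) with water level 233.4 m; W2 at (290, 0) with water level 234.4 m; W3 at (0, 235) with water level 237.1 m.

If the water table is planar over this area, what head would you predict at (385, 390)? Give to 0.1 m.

∂h/∂x = (234.4 − 233.4) / (290 − 0) = +0.003448
∂h/∂y = (237.1 − 233.4) / (235 − 0) = +0.01574
h(385, 390) = 233.4 + (+0.003448)·(385) + (+0.01574)·(390) = 233.4 +1.328 +6.140 = 240.868 m.

240.9 m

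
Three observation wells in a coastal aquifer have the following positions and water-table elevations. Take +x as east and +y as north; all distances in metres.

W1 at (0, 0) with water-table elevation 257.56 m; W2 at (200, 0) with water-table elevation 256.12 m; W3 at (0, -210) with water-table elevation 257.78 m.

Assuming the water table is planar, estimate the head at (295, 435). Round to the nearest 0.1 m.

∂h/∂x = (256.12 − 257.56) / (200 − 0) = -0.007200
∂h/∂y = (257.78 − 257.56) / (-210 − 0) = -0.001048
h(295, 435) = 257.56 + (-0.007200)·(295) + (-0.001048)·(435) = 257.56 -2.124 -0.456 = 254.980 m.

255.0 m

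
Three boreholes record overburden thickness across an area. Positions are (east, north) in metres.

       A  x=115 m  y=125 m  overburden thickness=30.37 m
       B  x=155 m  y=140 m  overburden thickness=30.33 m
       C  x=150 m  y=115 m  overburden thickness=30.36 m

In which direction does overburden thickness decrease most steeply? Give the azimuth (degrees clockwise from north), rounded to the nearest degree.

029°

With d = a·x + b·y + c and A as origin, the differences give:
  40·a + 15·b = -0.04
  35·a + (-10)·b = -0.01
Eliminate b (×(-10) and ×15, subtract): -925·a = 0.550 → a = ∂d/∂x = -0.0005946
Back-substitute: b = ∂d/∂y = -0.001081.
Steepest decrease is along −∇f: components (+0.0005946 E, +0.001081 N).
Azimuth = atan2(+0.0005946, +0.001081) = 28.8° ≈ 029°.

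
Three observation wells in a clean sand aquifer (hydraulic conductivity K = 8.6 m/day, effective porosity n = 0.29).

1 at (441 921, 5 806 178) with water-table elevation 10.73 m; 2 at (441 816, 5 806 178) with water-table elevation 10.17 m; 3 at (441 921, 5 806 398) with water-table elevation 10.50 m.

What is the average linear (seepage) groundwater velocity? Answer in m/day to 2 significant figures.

∂h/∂x = (10.17 − 10.73) / (441816 − 441921) = +0.005333
∂h/∂y = (10.50 − 10.73) / (5806398 − 5806178) = -0.001045
|∇h| = √(0.005333² + -0.001045²) = 0.005434
Seepage velocity v = K·i/n = 8.6 × 0.005434 / 0.29 = 0.1611 m/day.

0.16 m/day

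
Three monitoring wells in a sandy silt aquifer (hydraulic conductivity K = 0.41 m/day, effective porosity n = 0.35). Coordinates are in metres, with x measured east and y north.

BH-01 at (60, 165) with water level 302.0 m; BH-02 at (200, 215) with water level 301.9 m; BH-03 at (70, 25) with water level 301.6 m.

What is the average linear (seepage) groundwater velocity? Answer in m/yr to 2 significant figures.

1.4 m/yr

Differences from BH-01: to BH-02 (Δx, Δy, Δh) = (140, 50, -0.1); to BH-03 = (10, -140, -0.4).
Solve a·Δx + b·Δy = Δh: det = 140·(-140) − 10·50 = -20100.
∂h/∂x = [(-0.1)·(-140) − (-0.4)·50] / -20100 = -0.001692
∂h/∂y = [140·(-0.4) − 10·(-0.1)] / -20100 = +0.002736
|∇h| = √(-0.001692² + 0.002736²) = 0.003217
Seepage velocity v = K·i/n = 0.41 × 0.003217 / 0.35 = 0.003768 m/day = 1.376 m/yr.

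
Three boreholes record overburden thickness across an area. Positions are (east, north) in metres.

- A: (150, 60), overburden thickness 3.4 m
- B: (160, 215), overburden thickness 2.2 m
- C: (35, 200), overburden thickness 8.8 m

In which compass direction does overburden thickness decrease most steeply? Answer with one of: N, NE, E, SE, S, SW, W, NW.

E

With d = a·x + b·y + c and A as origin, the differences give:
  10·a + 155·b = -1.2
  (-115)·a + 140·b = +5.4
Eliminate b (×140 and ×155, subtract): 19225·a = -1005.00 → a = ∂d/∂x = -0.05228
Back-substitute: b = ∂d/∂y = -0.004369.
Steepest decrease is along −∇f = (+0.05228 E, +0.004369 N) → east.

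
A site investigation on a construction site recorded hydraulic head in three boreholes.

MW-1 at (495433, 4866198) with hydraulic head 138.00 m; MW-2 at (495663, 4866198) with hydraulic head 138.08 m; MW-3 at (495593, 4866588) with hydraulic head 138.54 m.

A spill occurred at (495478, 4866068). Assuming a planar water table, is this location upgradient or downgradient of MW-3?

Three-point gradient (reference MW-1): Δ to MW-2 = (230, 0, +0.08), Δ to MW-3 = (160, 390, +0.54).
∂h/∂x = +0.0003478, ∂h/∂y = +0.001242 (det = 89700).
Head at (495478, 4866068) = 138.00 + (+0.0003478)·(45) + (+0.001242)·(-130) = 137.85 m.
That is lower than the 138.54 m at MW-3, so the point is downgradient.

downgradient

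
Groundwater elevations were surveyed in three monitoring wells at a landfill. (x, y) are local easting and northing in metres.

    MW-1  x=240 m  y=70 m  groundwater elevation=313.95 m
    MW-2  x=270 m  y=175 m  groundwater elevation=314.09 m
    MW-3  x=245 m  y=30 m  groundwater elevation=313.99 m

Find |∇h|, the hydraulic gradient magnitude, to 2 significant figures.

Differences from MW-1: to MW-2 (Δx, Δy, Δh) = (30, 105, +0.14); to MW-3 = (5, -40, +0.04).
Determinant of the coordinate differences = 30·(-40) − 5·105 = -1725.
∂h/∂x = [(+0.14)·(-40) − (+0.04)·105] / -1725 = +0.005681
∂h/∂y = [30·(+0.04) − 5·(+0.14)] / -1725 = -0.0002899
|∇h| = √(0.005681² + -0.0002899²) = 0.005688

0.0057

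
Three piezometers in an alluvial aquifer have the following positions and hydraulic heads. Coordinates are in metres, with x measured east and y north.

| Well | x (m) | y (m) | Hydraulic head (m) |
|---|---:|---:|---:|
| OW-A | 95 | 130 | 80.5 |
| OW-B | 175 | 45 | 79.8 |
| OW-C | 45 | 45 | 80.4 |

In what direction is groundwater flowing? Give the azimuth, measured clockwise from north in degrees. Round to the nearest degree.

With h = a·x + b·y + c and OW-A as origin, the differences give:
  80·a + (-85)·b = -0.7
  (-50)·a + (-85)·b = -0.1
Eliminate b (×(-85) and ×(-85), subtract): -11050·a = 51.00 → a = ∂h/∂x = -0.004615
Back-substitute: b = ∂h/∂y = +0.003891.
Flow direction (−∇h) has components (+0.004615 E, -0.003891 N).
Azimuth = atan2(E, N) = atan2(+0.004615, -0.003891) = 130.1° ≈ 130°.

130°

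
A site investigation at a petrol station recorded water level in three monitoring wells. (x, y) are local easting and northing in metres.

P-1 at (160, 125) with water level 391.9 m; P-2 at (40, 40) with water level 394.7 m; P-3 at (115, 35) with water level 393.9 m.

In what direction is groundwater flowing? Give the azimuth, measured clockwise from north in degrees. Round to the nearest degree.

With h = a·x + b·y + c and P-1 as origin, the differences give:
  (-120)·a + (-85)·b = +2.8
  (-45)·a + (-90)·b = +2.0
Eliminate b (×(-90) and ×(-85), subtract): 6975·a = -82.00 → a = ∂h/∂x = -0.01176
Back-substitute: b = ∂h/∂y = -0.01634.
Flow direction (−∇h) has components (+0.01176 E, +0.01634 N).
Azimuth = atan2(E, N) = atan2(+0.01176, +0.01634) = 35.7° ≈ 036°.

036°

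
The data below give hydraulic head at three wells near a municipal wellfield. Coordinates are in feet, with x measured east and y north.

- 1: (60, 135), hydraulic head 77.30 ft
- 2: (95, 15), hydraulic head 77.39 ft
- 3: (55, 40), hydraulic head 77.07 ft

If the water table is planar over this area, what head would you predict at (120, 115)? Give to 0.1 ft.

77.8 ft

Differences from 1: to 2 (Δx, Δy, Δh) = (35, -120, +0.09); to 3 = (-5, -95, -0.23).
Determinant of the coordinate differences = 35·(-95) − (-5)·(-120) = -3925.
∂h/∂x = [(+0.09)·(-95) − (-0.23)·(-120)] / -3925 = +0.009210
∂h/∂y = [35·(-0.23) − (-5)·(+0.09)] / -3925 = +0.001936
h(120, 115) = 77.30 + (+0.009210)·(60) + (+0.001936)·(-20) = 77.30 +0.553 -0.039 = 77.814 ft.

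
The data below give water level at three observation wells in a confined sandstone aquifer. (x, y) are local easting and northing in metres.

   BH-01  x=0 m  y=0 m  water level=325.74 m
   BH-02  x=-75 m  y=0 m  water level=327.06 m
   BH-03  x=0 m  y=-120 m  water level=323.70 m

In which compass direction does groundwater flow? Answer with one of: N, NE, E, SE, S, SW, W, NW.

SE

∂h/∂x = (327.06 − 325.74) / (-75 − 0) = -0.01760
∂h/∂y = (323.70 − 325.74) / (-120 − 0) = +0.01700
Flow = −∇h = (+0.01760 east, -0.01700 north), which points southeast.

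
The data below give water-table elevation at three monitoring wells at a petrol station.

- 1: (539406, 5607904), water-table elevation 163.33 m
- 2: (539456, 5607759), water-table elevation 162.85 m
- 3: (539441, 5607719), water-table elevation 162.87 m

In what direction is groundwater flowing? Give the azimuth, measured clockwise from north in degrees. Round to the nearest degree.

106°

Taking 1 as reference: 2−1 = (50, -145, -0.48); 3−1 = (35, -185, -0.46).
Determinant of the coordinate differences = 50·(-185) − 35·(-145) = -4175.
∂h/∂x = [(-0.48)·(-185) − (-0.46)·(-145)] / -4175 = -0.005293
∂h/∂y = [50·(-0.46) − 35·(-0.48)] / -4175 = +0.001485
Flow direction (−∇h) has components (+0.005293 E, -0.001485 N).
Azimuth = atan2(E, N) = atan2(+0.005293, -0.001485) = 105.7° ≈ 106°.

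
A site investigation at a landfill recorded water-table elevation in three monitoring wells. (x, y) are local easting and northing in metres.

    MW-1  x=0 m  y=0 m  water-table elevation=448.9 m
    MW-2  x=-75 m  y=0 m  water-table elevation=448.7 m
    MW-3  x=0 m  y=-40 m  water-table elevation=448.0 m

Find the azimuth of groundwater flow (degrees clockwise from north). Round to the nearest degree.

∂h/∂x = (448.7 − 448.9) / (-75 − 0) = +0.002667
∂h/∂y = (448.0 − 448.9) / (-40 − 0) = +0.02250
Flow direction (−∇h) has components (-0.002667 E, -0.02250 N).
Azimuth = atan2(E, N) = atan2(-0.002667, -0.02250) = 186.8° ≈ 187°.

187°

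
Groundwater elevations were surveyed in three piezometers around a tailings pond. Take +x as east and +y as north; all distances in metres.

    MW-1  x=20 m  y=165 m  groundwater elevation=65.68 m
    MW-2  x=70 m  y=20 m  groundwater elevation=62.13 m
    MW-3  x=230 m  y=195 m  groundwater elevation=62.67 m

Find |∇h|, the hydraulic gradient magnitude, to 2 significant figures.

0.025

Three-point gradient (reference MW-1): Δ to MW-2 = (50, -145, -3.55), Δ to MW-3 = (210, 30, -3.01).
∂h/∂x = -0.01699, ∂h/∂y = +0.01862 (det = 31950).
|∇h| = √(-0.01699² + 0.01862²) = 0.02521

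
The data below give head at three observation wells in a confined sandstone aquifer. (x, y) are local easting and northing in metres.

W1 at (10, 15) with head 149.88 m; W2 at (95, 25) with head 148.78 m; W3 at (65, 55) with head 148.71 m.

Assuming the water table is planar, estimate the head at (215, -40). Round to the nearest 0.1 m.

148.3 m

Differences from W1: to W2 (Δx, Δy, Δh) = (85, 10, -1.10); to W3 = (55, 40, -1.17).
Solve a·Δx + b·Δy = Δh: det = 85·40 − 55·10 = 2850.
∂h/∂x = [(-1.10)·40 − (-1.17)·10] / 2850 = -0.01133
∂h/∂y = [85·(-1.17) − 55·(-1.10)] / 2850 = -0.01367
h(215, -40) = 149.88 + (-0.01133)·(205) + (-0.01367)·(-55) = 149.88 -2.323 +0.752 = 148.308 m.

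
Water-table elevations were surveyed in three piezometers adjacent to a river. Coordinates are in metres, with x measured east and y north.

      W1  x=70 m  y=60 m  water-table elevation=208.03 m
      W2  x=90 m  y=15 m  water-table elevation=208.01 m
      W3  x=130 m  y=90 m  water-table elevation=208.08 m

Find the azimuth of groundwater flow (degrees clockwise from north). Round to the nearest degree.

Three-point gradient (reference W1): Δ to W2 = (20, -45, -0.02), Δ to W3 = (60, 30, +0.05).
∂h/∂x = +0.0005000, ∂h/∂y = +0.0006667 (det = 3300).
Flow direction (−∇h) has components (-0.0005000 E, -0.0006667 N).
Azimuth = atan2(E, N) = atan2(-0.0005000, -0.0006667) = 216.9° ≈ 217°.

217°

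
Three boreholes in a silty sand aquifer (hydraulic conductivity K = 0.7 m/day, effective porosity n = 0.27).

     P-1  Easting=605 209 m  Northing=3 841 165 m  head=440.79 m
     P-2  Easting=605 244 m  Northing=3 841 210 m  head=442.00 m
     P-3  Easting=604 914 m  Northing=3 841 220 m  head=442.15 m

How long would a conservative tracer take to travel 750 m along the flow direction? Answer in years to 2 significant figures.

With h = a·x + b·y + c and P-1 as origin, the differences give:
  35·a + 45·b = +1.21
  (-295)·a + 55·b = +1.36
Eliminate b (×55 and ×45, subtract): 15200·a = 5.350 → a = ∂h/∂x = +0.0003520
Back-substitute: b = ∂h/∂y = +0.02662.
|∇h| = √(0.0003520² + 0.02662²) = 0.02662
Seepage velocity v = K·i/n = 0.7 × 0.02662 / 0.27 = 0.06901 m/day.
t = 750 / 0.06901 = 1.087e+04 days = 29.8 years.

30 years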